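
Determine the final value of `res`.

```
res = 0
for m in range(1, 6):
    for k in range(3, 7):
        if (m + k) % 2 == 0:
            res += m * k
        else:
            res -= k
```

m=1,k=3: even sum, res = 0+3 = 3
m=1,k=4: odd sum, res = 3-4 = -1
m=1,k=5: even sum, res = (-1)+5 = 4
m=1,k=6: odd sum, res = 4-6 = -2
m=2,k=3: odd sum, res = (-2)-3 = -5
m=2,k=4: even sum, res = (-5)+8 = 3
m=2,k=5: odd sum, res = 3-5 = -2
m=2,k=6: even sum, res = (-2)+12 = 10
m=3,k=3: even sum, res = 10+9 = 19
m=3,k=4: odd sum, res = 19-4 = 15
m=3,k=5: even sum, res = 15+15 = 30
m=3,k=6: odd sum, res = 30-6 = 24
m=4,k=3: odd sum, res = 24-3 = 21
m=4,k=4: even sum, res = 21+16 = 37
m=4,k=5: odd sum, res = 37-5 = 32
m=4,k=6: even sum, res = 32+24 = 56
m=5,k=3: even sum, res = 56+15 = 71
m=5,k=4: odd sum, res = 71-4 = 67
m=5,k=5: even sum, res = 67+25 = 92
m=5,k=6: odd sum, res = 92-6 = 86

86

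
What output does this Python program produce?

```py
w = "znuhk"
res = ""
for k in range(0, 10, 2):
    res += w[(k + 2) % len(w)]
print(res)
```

k=0: add w[2]='u' → 'u'
k=2: add w[4]='k' → 'uk'
k=4: add w[1]='n' → 'ukn'
k=6: add w[3]='h' → 'uknh'
k=8: add w[0]='z' → 'uknhz'

uknhz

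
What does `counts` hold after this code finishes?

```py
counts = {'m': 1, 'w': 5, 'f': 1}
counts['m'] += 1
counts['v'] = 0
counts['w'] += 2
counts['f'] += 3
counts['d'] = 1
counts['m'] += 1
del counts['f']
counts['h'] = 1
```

counts['m'] = 1+1 = 2 → {'m': 2, 'w': 5, 'f': 1}
counts['v'] = 0 → {'m': 2, 'w': 5, 'f': 1, 'v': 0}
counts['w'] = 5+2 = 7 → {'m': 2, 'w': 7, 'f': 1, 'v': 0}
counts['f'] = 1+3 = 4 → {'m': 2, 'w': 7, 'f': 4, 'v': 0}
counts['d'] = 1 → {'m': 2, 'w': 7, 'f': 4, 'v': 0, 'd': 1}
counts['m'] = 2+1 = 3 → {'m': 3, 'w': 7, 'f': 4, 'v': 0, 'd': 1}
del 'f' → {'m': 3, 'w': 7, 'v': 0, 'd': 1}
counts['h'] = 1 → {'m': 3, 'w': 7, 'v': 0, 'd': 1, 'h': 1}

{'m': 3, 'w': 7, 'v': 0, 'd': 1, 'h': 1}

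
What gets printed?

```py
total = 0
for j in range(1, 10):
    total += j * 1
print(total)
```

45

j=1: total = 0+1*1 = 1
j=2: total = 1+2*1 = 3
j=3: total = 3+3*1 = 6
j=4: total = 6+4*1 = 10
j=5: total = 10+5*1 = 15
j=6: total = 15+6*1 = 21
j=7: total = 21+7*1 = 28
j=8: total = 28+8*1 = 36
j=9: total = 36+9*1 = 45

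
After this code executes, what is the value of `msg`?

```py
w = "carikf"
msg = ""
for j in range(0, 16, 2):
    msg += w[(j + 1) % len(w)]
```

j=0: add w[1]='a' → 'a'
j=2: add w[3]='i' → 'ai'
j=4: add w[5]='f' → 'aif'
j=6: add w[1]='a' → 'aifa'
j=8: add w[3]='i' → 'aifai'
j=10: add w[5]='f' → 'aifaif'
j=12: add w[1]='a' → 'aifaifa'
j=14: add w[3]='i' → 'aifaifai'

'aifaifai'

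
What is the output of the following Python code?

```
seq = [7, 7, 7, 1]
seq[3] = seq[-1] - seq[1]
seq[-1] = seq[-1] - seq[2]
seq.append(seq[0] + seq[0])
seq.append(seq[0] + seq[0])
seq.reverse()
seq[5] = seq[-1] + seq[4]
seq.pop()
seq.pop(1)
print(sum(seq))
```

15

seq[3] = seq[-1]-seq[1] = 1-7 = -6 → [7, 7, 7, -6]
seq[-1] = seq[-1]-seq[2] = (-6)-7 = -13 → [7, 7, 7, -13]
append seq[0]+seq[0] = 7+7 = 14 → [7, 7, 7, -13, 14]
append seq[0]+seq[0] = 7+7 = 14 → [7, 7, 7, -13, 14, 14]
reverse → [14, 14, -13, 7, 7, 7]
seq[5] = seq[-1]+seq[4] = 7+7 = 14 → [14, 14, -13, 7, 7, 14]
pop() removes 14 → [14, 14, -13, 7, 7]
pop(1) removes 14 → [14, -13, 7, 7]
sum = 15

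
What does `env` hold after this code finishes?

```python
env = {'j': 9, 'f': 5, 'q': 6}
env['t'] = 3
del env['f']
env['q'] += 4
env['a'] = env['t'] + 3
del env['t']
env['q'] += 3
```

{'j': 9, 'q': 13, 'a': 6}

env['t'] = 3 → {'j': 9, 'f': 5, 'q': 6, 't': 3}
del 'f' → {'j': 9, 'q': 6, 't': 3}
env['q'] = 6+4 = 10 → {'j': 9, 'q': 10, 't': 3}
env['a'] = env['t']+3 = 6 → {'j': 9, 'q': 10, 't': 3, 'a': 6}
del 't' → {'j': 9, 'q': 10, 'a': 6}
env['q'] = 10+3 = 13 → {'j': 9, 'q': 13, 'a': 6}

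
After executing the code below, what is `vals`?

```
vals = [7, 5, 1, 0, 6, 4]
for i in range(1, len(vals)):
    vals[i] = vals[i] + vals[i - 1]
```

i=1: vals[1] = 5+7 = 12 → [7, 12, 1, 0, 6, 4]
i=2: vals[2] = 1+12 = 13 → [7, 12, 13, 0, 6, 4]
i=3: vals[3] = 0+13 = 13 → [7, 12, 13, 13, 6, 4]
i=4: vals[4] = 6+13 = 19 → [7, 12, 13, 13, 19, 4]
i=5: vals[5] = 4+19 = 23 → [7, 12, 13, 13, 19, 23]

[7, 12, 13, 13, 19, 23]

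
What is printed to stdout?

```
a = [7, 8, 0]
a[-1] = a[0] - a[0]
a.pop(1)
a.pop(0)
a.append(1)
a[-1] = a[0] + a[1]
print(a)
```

a[-1] = a[0]-a[0] = 7-7 = 0 → [7, 8, 0]
pop(1) removes 8 → [7, 0]
pop(0) removes 7 → [0]
append 1 → [0, 1]
a[-1] = a[0]+a[1] = 0+1 = 1 → [0, 1]

[0, 1]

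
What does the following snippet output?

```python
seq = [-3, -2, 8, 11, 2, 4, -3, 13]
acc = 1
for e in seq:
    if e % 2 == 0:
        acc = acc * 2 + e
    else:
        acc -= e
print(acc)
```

34

e=-3: not even, acc = 1-(-3) = 4
e=-2: even, acc = 4*2+(-2) = 6
e=8: even, acc = 6*2+8 = 20
e=11: not even, acc = 20-11 = 9
e=2: even, acc = 9*2+2 = 20
e=4: even, acc = 20*2+4 = 44
e=-3: not even, acc = 44-(-3) = 47
e=13: not even, acc = 47-13 = 34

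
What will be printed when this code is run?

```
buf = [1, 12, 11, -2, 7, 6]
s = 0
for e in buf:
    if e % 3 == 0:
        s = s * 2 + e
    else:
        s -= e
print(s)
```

-6

e=1: not %3==0, s = 0-1 = -1
e=12: %3==0, s = (-1)*2+12 = 10
e=11: not %3==0, s = 10-11 = -1
e=-2: not %3==0, s = (-1)-(-2) = 1
e=7: not %3==0, s = 1-7 = -6
e=6: %3==0, s = (-6)*2+6 = -6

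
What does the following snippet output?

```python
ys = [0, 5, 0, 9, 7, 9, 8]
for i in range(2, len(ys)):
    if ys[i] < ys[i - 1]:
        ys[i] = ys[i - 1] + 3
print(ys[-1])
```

18

i=2: 0<5, ys[2] = 5+3 = 8 → [0, 5, 8, 9, 7, 9, 8]
i=3: 9>=8, unchanged → [0, 5, 8, 9, 7, 9, 8]
i=4: 7<9, ys[4] = 9+3 = 12 → [0, 5, 8, 9, 12, 9, 8]
i=5: 9<12, ys[5] = 12+3 = 15 → [0, 5, 8, 9, 12, 15, 8]
i=6: 8<15, ys[6] = 15+3 = 18 → [0, 5, 8, 9, 12, 15, 18]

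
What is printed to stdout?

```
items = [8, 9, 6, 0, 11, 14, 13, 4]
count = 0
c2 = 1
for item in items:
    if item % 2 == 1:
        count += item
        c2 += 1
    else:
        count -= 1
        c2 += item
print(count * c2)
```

1008

item=8: not odd, count = 0-1 = -1; c2=9
item=9: odd, count = (-1)+9 = 8; c2=10
item=6: not odd, count = 8-1 = 7; c2=16
item=0: not odd, count = 7-1 = 6; c2=16
item=11: odd, count = 6+11 = 17; c2=17
item=14: not odd, count = 17-1 = 16; c2=31
item=13: odd, count = 16+13 = 29; c2=32
item=4: not odd, count = 29-1 = 28; c2=36
count*c2 = 28*36 = 1008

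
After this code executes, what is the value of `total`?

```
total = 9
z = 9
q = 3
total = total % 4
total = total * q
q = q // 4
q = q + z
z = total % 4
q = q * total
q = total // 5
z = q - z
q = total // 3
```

total = 9%4 = 1
total = 1*3 = 3
q = 3//4 = 0
q = 0+9 = 9
z = 3%4 = 3
q = 9*3 = 27
q = 3//5 = 0
z = 0-3 = -3
q = 3//3 = 1

3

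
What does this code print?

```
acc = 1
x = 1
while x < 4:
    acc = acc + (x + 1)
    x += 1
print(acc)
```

10

x=1: acc = 1+2 = 3
x=2: acc = 3+3 = 6
x=3: acc = 6+4 = 10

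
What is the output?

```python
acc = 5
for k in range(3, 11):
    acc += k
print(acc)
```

57

k=3: acc = 5+3 = 8
k=4: acc = 8+4 = 12
k=5: acc = 12+5 = 17
k=6: acc = 17+6 = 23
k=7: acc = 23+7 = 30
k=8: acc = 30+8 = 38
k=9: acc = 38+9 = 47
k=10: acc = 47+10 = 57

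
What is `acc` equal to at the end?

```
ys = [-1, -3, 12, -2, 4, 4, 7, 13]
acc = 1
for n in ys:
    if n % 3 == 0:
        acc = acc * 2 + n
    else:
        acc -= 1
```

n=-1: not %3==0, acc = 1-1 = 0
n=-3: %3==0, acc = 0*2+(-3) = -3
n=12: %3==0, acc = (-3)*2+12 = 6
n=-2: not %3==0, acc = 6-1 = 5
n=4: not %3==0, acc = 5-1 = 4
n=4: not %3==0, acc = 4-1 = 3
n=7: not %3==0, acc = 3-1 = 2
n=13: not %3==0, acc = 2-1 = 1

1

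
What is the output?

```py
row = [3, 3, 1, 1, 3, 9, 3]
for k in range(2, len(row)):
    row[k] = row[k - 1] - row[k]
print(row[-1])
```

k=2: row[2] = 3-1 = 2 → [3, 3, 2, 1, 3, 9, 3]
k=3: row[3] = 2-1 = 1 → [3, 3, 2, 1, 3, 9, 3]
k=4: row[4] = 1-3 = -2 → [3, 3, 2, 1, -2, 9, 3]
k=5: row[5] = (-2)-9 = -11 → [3, 3, 2, 1, -2, -11, 3]
k=6: row[6] = (-11)-3 = -14 → [3, 3, 2, 1, -2, -11, -14]

-14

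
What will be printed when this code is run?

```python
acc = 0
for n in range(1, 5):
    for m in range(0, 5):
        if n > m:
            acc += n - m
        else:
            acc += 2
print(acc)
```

n=1,m=0: 1>0, acc = 0+1 = 1
n=1,m=1: not 1>1, acc = 1+2 = 3
n=1,m=2: not 1>2, acc = 3+2 = 5
n=1,m=3: not 1>3, acc = 5+2 = 7
n=1,m=4: not 1>4, acc = 7+2 = 9
n=2,m=0: 2>0, acc = 9+2 = 11
n=2,m=1: 2>1, acc = 11+1 = 12
n=2,m=2: not 2>2, acc = 12+2 = 14
n=2,m=3: not 2>3, acc = 14+2 = 16
n=2,m=4: not 2>4, acc = 16+2 = 18
n=3,m=0: 3>0, acc = 18+3 = 21
n=3,m=1: 3>1, acc = 21+2 = 23
n=3,m=2: 3>2, acc = 23+1 = 24
n=3,m=3: not 3>3, acc = 24+2 = 26
n=3,m=4: not 3>4, acc = 26+2 = 28
n=4,m=0: 4>0, acc = 28+4 = 32
n=4,m=1: 4>1, acc = 32+3 = 35
n=4,m=2: 4>2, acc = 35+2 = 37
n=4,m=3: 4>3, acc = 37+1 = 38
n=4,m=4: not 4>4, acc = 38+2 = 40

40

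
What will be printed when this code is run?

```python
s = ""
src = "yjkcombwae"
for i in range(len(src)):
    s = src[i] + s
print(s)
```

i=0: prepend 'y' → 'y'
i=1: prepend 'j' → 'jy'
i=2: prepend 'k' → 'kjy'
i=3: prepend 'c' → 'ckjy'
i=4: prepend 'o' → 'ockjy'
i=5: prepend 'm' → 'mockjy'
i=6: prepend 'b' → 'bmockjy'
i=7: prepend 'w' → 'wbmockjy'
i=8: prepend 'a' → 'awbmockjy'
i=9: prepend 'e' → 'eawbmockjy'

eawbmockjy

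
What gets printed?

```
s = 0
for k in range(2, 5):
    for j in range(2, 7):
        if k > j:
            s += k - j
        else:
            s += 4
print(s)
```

k=2,j=2: not 2>2, s = 0+4 = 4
k=2,j=3: not 2>3, s = 4+4 = 8
k=2,j=4: not 2>4, s = 8+4 = 12
k=2,j=5: not 2>5, s = 12+4 = 16
k=2,j=6: not 2>6, s = 16+4 = 20
k=3,j=2: 3>2, s = 20+1 = 21
k=3,j=3: not 3>3, s = 21+4 = 25
k=3,j=4: not 3>4, s = 25+4 = 29
k=3,j=5: not 3>5, s = 29+4 = 33
k=3,j=6: not 3>6, s = 33+4 = 37
k=4,j=2: 4>2, s = 37+2 = 39
k=4,j=3: 4>3, s = 39+1 = 40
k=4,j=4: not 4>4, s = 40+4 = 44
k=4,j=5: not 4>5, s = 44+4 = 48
k=4,j=6: not 4>6, s = 48+4 = 52

52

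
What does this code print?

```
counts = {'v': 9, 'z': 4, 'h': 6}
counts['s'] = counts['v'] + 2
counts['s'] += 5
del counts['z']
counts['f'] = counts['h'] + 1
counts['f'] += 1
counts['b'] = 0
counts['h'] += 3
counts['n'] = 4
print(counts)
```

counts['s'] = counts['v']+2 = 11 → {'v': 9, 'z': 4, 'h': 6, 's': 11}
counts['s'] = 11+5 = 16 → {'v': 9, 'z': 4, 'h': 6, 's': 16}
del 'z' → {'v': 9, 'h': 6, 's': 16}
counts['f'] = counts['h']+1 = 7 → {'v': 9, 'h': 6, 's': 16, 'f': 7}
counts['f'] = 7+1 = 8 → {'v': 9, 'h': 6, 's': 16, 'f': 8}
counts['b'] = 0 → {'v': 9, 'h': 6, 's': 16, 'f': 8, 'b': 0}
counts['h'] = 6+3 = 9 → {'v': 9, 'h': 9, 's': 16, 'f': 8, 'b': 0}
counts['n'] = 4 → {'v': 9, 'h': 9, 's': 16, 'f': 8, 'b': 0, 'n': 4}

{'v': 9, 'h': 9, 's': 16, 'f': 8, 'b': 0, 'n': 4}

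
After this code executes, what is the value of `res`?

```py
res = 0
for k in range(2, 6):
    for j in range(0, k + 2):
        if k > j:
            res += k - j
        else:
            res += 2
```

k=2,j=0: 2>0, res = 0+2 = 2
k=2,j=1: 2>1, res = 2+1 = 3
k=2,j=2: not 2>2, res = 3+2 = 5
k=2,j=3: not 2>3, res = 5+2 = 7
k=3,j=0: 3>0, res = 7+3 = 10
k=3,j=1: 3>1, res = 10+2 = 12
k=3,j=2: 3>2, res = 12+1 = 13
k=3,j=3: not 3>3, res = 13+2 = 15
k=3,j=4: not 3>4, res = 15+2 = 17
k=4,j=0: 4>0, res = 17+4 = 21
k=4,j=1: 4>1, res = 21+3 = 24
k=4,j=2: 4>2, res = 24+2 = 26
k=4,j=3: 4>3, res = 26+1 = 27
k=4,j=4: not 4>4, res = 27+2 = 29
k=4,j=5: not 4>5, res = 29+2 = 31
k=5,j=0: 5>0, res = 31+5 = 36
k=5,j=1: 5>1, res = 36+4 = 40
k=5,j=2: 5>2, res = 40+3 = 43
k=5,j=3: 5>3, res = 43+2 = 45
k=5,j=4: 5>4, res = 45+1 = 46
k=5,j=5: not 5>5, res = 46+2 = 48
k=5,j=6: not 5>6, res = 48+2 = 50

50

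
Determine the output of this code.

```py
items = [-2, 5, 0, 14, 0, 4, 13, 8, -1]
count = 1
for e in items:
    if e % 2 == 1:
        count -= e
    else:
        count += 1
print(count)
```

-10

e=-2: not odd, count = 1+1 = 2
e=5: odd, count = 2-5 = -3
e=0: not odd, count = (-3)+1 = -2
e=14: not odd, count = (-2)+1 = -1
e=0: not odd, count = (-1)+1 = 0
e=4: not odd, count = 0+1 = 1
e=13: odd, count = 1-13 = -12
e=8: not odd, count = (-12)+1 = -11
e=-1: odd, count = (-11)-(-1) = -10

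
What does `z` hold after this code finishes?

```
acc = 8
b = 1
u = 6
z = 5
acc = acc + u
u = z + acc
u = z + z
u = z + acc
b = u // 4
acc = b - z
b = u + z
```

acc = 8+6 = 14
u = 5+14 = 19
u = 5+5 = 10
u = 5+14 = 19
b = 19//4 = 4
acc = 4-5 = -1
b = 19+5 = 24

5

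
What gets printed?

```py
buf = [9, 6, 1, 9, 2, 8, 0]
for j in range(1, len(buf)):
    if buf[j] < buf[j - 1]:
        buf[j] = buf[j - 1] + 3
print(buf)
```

[9, 12, 15, 18, 21, 24, 27]

j=1: 6<9, buf[1] = 9+3 = 12 → [9, 12, 1, 9, 2, 8, 0]
j=2: 1<12, buf[2] = 12+3 = 15 → [9, 12, 15, 9, 2, 8, 0]
j=3: 9<15, buf[3] = 15+3 = 18 → [9, 12, 15, 18, 2, 8, 0]
j=4: 2<18, buf[4] = 18+3 = 21 → [9, 12, 15, 18, 21, 8, 0]
j=5: 8<21, buf[5] = 21+3 = 24 → [9, 12, 15, 18, 21, 24, 0]
j=6: 0<24, buf[6] = 24+3 = 27 → [9, 12, 15, 18, 21, 24, 27]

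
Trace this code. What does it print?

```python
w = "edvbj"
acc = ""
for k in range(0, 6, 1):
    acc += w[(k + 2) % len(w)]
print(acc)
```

vbjedv

k=0: add w[2]='v' → 'v'
k=1: add w[3]='b' → 'vb'
k=2: add w[4]='j' → 'vbj'
k=3: add w[0]='e' → 'vbje'
k=4: add w[1]='d' → 'vbjed'
k=5: add w[2]='v' → 'vbjedv'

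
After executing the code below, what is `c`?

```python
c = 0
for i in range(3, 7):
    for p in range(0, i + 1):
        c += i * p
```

259

i=3,p=0: c = 0+0 = 0
i=3,p=1: c = 0+3 = 3
i=3,p=2: c = 3+6 = 9
i=3,p=3: c = 9+9 = 18
i=4,p=0: c = 18+0 = 18
i=4,p=1: c = 18+4 = 22
i=4,p=2: c = 22+8 = 30
i=4,p=3: c = 30+12 = 42
i=4,p=4: c = 42+16 = 58
i=5,p=0: c = 58+0 = 58
i=5,p=1: c = 58+5 = 63
i=5,p=2: c = 63+10 = 73
i=5,p=3: c = 73+15 = 88
i=5,p=4: c = 88+20 = 108
i=5,p=5: c = 108+25 = 133
i=6,p=0: c = 133+0 = 133
i=6,p=1: c = 133+6 = 139
i=6,p=2: c = 139+12 = 151
i=6,p=3: c = 151+18 = 169
i=6,p=4: c = 169+24 = 193
i=6,p=5: c = 193+30 = 223
i=6,p=6: c = 223+36 = 259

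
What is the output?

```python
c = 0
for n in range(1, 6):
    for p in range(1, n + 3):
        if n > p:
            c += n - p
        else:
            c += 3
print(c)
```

n=1,p=1: not 1>1, c = 0+3 = 3
n=1,p=2: not 1>2, c = 3+3 = 6
n=1,p=3: not 1>3, c = 6+3 = 9
n=2,p=1: 2>1, c = 9+1 = 10
n=2,p=2: not 2>2, c = 10+3 = 13
n=2,p=3: not 2>3, c = 13+3 = 16
n=2,p=4: not 2>4, c = 16+3 = 19
n=3,p=1: 3>1, c = 19+2 = 21
n=3,p=2: 3>2, c = 21+1 = 22
n=3,p=3: not 3>3, c = 22+3 = 25
n=3,p=4: not 3>4, c = 25+3 = 28
n=3,p=5: not 3>5, c = 28+3 = 31
n=4,p=1: 4>1, c = 31+3 = 34
n=4,p=2: 4>2, c = 34+2 = 36
n=4,p=3: 4>3, c = 36+1 = 37
n=4,p=4: not 4>4, c = 37+3 = 40
n=4,p=5: not 4>5, c = 40+3 = 43
n=4,p=6: not 4>6, c = 43+3 = 46
n=5,p=1: 5>1, c = 46+4 = 50
n=5,p=2: 5>2, c = 50+3 = 53
n=5,p=3: 5>3, c = 53+2 = 55
n=5,p=4: 5>4, c = 55+1 = 56
n=5,p=5: not 5>5, c = 56+3 = 59
n=5,p=6: not 5>6, c = 59+3 = 62
n=5,p=7: not 5>7, c = 62+3 = 65

65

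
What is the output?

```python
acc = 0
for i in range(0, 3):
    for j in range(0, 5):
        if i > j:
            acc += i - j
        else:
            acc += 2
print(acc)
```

i=0,j=0: not 0>0, acc = 0+2 = 2
i=0,j=1: not 0>1, acc = 2+2 = 4
i=0,j=2: not 0>2, acc = 4+2 = 6
i=0,j=3: not 0>3, acc = 6+2 = 8
i=0,j=4: not 0>4, acc = 8+2 = 10
i=1,j=0: 1>0, acc = 10+1 = 11
i=1,j=1: not 1>1, acc = 11+2 = 13
i=1,j=2: not 1>2, acc = 13+2 = 15
i=1,j=3: not 1>3, acc = 15+2 = 17
i=1,j=4: not 1>4, acc = 17+2 = 19
i=2,j=0: 2>0, acc = 19+2 = 21
i=2,j=1: 2>1, acc = 21+1 = 22
i=2,j=2: not 2>2, acc = 22+2 = 24
i=2,j=3: not 2>3, acc = 24+2 = 26
i=2,j=4: not 2>4, acc = 26+2 = 28

28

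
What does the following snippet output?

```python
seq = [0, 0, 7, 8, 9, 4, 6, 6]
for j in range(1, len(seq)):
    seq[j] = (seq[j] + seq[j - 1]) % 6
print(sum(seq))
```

j=1: seq[1] = (0+0)%6 = 0 → [0, 0, 7, 8, 9, 4, 6, 6]
j=2: seq[2] = (7+0)%6 = 1 → [0, 0, 1, 8, 9, 4, 6, 6]
j=3: seq[3] = (8+1)%6 = 3 → [0, 0, 1, 3, 9, 4, 6, 6]
j=4: seq[4] = (9+3)%6 = 0 → [0, 0, 1, 3, 0, 4, 6, 6]
j=5: seq[5] = (4+0)%6 = 4 → [0, 0, 1, 3, 0, 4, 6, 6]
j=6: seq[6] = (6+4)%6 = 4 → [0, 0, 1, 3, 0, 4, 4, 6]
j=7: seq[7] = (6+4)%6 = 4 → [0, 0, 1, 3, 0, 4, 4, 4]
sum = 16

16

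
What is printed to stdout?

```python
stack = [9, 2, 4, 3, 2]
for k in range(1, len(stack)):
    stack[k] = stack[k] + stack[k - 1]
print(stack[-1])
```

k=1: stack[1] = 2+9 = 11 → [9, 11, 4, 3, 2]
k=2: stack[2] = 4+11 = 15 → [9, 11, 15, 3, 2]
k=3: stack[3] = 3+15 = 18 → [9, 11, 15, 18, 2]
k=4: stack[4] = 2+18 = 20 → [9, 11, 15, 18, 20]

20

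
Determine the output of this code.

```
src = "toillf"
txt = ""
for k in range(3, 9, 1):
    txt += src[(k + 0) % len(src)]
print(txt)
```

k=3: add src[3]='l' → 'l'
k=4: add src[4]='l' → 'll'
k=5: add src[5]='f' → 'llf'
k=6: add src[0]='t' → 'llft'
k=7: add src[1]='o' → 'llfto'
k=8: add src[2]='i' → 'llftoi'

llftoi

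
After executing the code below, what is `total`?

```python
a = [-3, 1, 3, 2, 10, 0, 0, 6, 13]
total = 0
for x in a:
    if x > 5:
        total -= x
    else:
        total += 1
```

-23

x=-3: not >5, total = 0+1 = 1
x=1: not >5, total = 1+1 = 2
x=3: not >5, total = 2+1 = 3
x=2: not >5, total = 3+1 = 4
x=10: >5, total = 4-10 = -6
x=0: not >5, total = (-6)+1 = -5
x=0: not >5, total = (-5)+1 = -4
x=6: >5, total = (-4)-6 = -10
x=13: >5, total = (-10)-13 = -23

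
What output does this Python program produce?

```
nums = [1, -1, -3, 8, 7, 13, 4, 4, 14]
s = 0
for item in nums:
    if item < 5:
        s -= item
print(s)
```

-5

item=1: <5, s = 0-1 = -1
item=-1: <5, s = (-1)-(-1) = 0
item=-3: <5, s = 0-(-3) = 3
item=8: not <5
item=7: not <5
item=13: not <5
item=4: <5, s = 3-4 = -1
item=4: <5, s = (-1)-4 = -5
item=14: not <5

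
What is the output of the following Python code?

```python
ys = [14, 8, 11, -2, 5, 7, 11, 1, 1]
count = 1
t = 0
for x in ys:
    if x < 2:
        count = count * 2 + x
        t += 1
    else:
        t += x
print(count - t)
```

-56

x=14: not <2; t=14
x=8: not <2; t=22
x=11: not <2; t=33
x=-2: <2, count = 1*2+(-2) = 0; t=34
x=5: not <2; t=39
x=7: not <2; t=46
x=11: not <2; t=57
x=1: <2, count = 0*2+1 = 1; t=58
x=1: <2, count = 1*2+1 = 3; t=59
count-t = 3-59 = -56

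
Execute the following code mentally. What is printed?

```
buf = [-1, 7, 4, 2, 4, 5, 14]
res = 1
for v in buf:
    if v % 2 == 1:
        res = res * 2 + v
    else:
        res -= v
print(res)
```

-11

v=-1: odd, res = 1*2+(-1) = 1
v=7: odd, res = 1*2+7 = 9
v=4: not odd, res = 9-4 = 5
v=2: not odd, res = 5-2 = 3
v=4: not odd, res = 3-4 = -1
v=5: odd, res = (-1)*2+5 = 3
v=14: not odd, res = 3-14 = -11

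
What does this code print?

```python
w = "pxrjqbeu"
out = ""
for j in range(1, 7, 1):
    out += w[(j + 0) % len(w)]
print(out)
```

j=1: add w[1]='x' → 'x'
j=2: add w[2]='r' → 'xr'
j=3: add w[3]='j' → 'xrj'
j=4: add w[4]='q' → 'xrjq'
j=5: add w[5]='b' → 'xrjqb'
j=6: add w[6]='e' → 'xrjqbe'

xrjqbe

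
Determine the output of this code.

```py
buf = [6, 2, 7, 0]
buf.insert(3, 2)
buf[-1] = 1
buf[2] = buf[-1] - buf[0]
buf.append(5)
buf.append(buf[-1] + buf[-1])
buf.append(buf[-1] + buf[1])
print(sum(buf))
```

33

insert 2 at 3 → [6, 2, 7, 2, 0]
buf[-1] = 1 → [6, 2, 7, 2, 1]
buf[2] = buf[-1]-buf[0] = 1-6 = -5 → [6, 2, -5, 2, 1]
append 5 → [6, 2, -5, 2, 1, 5]
append buf[-1]+buf[-1] = 5+5 = 10 → [6, 2, -5, 2, 1, 5, 10]
append buf[-1]+buf[1] = 10+2 = 12 → [6, 2, -5, 2, 1, 5, 10, 12]
sum = 33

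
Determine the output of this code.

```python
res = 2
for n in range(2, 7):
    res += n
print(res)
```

22

n=2: res = 2+2 = 4
n=3: res = 4+3 = 7
n=4: res = 7+4 = 11
n=5: res = 11+5 = 16
n=6: res = 16+6 = 22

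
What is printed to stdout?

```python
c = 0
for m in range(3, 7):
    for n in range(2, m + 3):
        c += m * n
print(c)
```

m=3,n=2: c = 0+6 = 6
m=3,n=3: c = 6+9 = 15
m=3,n=4: c = 15+12 = 27
m=3,n=5: c = 27+15 = 42
m=4,n=2: c = 42+8 = 50
m=4,n=3: c = 50+12 = 62
m=4,n=4: c = 62+16 = 78
m=4,n=5: c = 78+20 = 98
m=4,n=6: c = 98+24 = 122
m=5,n=2: c = 122+10 = 132
m=5,n=3: c = 132+15 = 147
m=5,n=4: c = 147+20 = 167
m=5,n=5: c = 167+25 = 192
m=5,n=6: c = 192+30 = 222
m=5,n=7: c = 222+35 = 257
m=6,n=2: c = 257+12 = 269
m=6,n=3: c = 269+18 = 287
m=6,n=4: c = 287+24 = 311
m=6,n=5: c = 311+30 = 341
m=6,n=6: c = 341+36 = 377
m=6,n=7: c = 377+42 = 419
m=6,n=8: c = 419+48 = 467

467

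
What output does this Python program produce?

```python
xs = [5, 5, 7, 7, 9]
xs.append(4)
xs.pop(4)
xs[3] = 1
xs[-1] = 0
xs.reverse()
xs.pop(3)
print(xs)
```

append 4 → [5, 5, 7, 7, 9, 4]
pop(4) removes 9 → [5, 5, 7, 7, 4]
xs[3] = 1 → [5, 5, 7, 1, 4]
xs[-1] = 0 → [5, 5, 7, 1, 0]
reverse → [0, 1, 7, 5, 5]
pop(3) removes 5 → [0, 1, 7, 5]

[0, 1, 7, 5]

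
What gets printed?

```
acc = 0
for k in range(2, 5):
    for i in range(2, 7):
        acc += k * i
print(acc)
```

k=2,i=2: acc = 0+4 = 4
k=2,i=3: acc = 4+6 = 10
k=2,i=4: acc = 10+8 = 18
k=2,i=5: acc = 18+10 = 28
k=2,i=6: acc = 28+12 = 40
k=3,i=2: acc = 40+6 = 46
k=3,i=3: acc = 46+9 = 55
k=3,i=4: acc = 55+12 = 67
k=3,i=5: acc = 67+15 = 82
k=3,i=6: acc = 82+18 = 100
k=4,i=2: acc = 100+8 = 108
k=4,i=3: acc = 108+12 = 120
k=4,i=4: acc = 120+16 = 136
k=4,i=5: acc = 136+20 = 156
k=4,i=6: acc = 156+24 = 180

180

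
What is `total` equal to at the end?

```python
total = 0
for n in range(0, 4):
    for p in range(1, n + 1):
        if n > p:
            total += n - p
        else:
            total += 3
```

13

n=1,p=1: not 1>1, total = 0+3 = 3
n=2,p=1: 2>1, total = 3+1 = 4
n=2,p=2: not 2>2, total = 4+3 = 7
n=3,p=1: 3>1, total = 7+2 = 9
n=3,p=2: 3>2, total = 9+1 = 10
n=3,p=3: not 3>3, total = 10+3 = 13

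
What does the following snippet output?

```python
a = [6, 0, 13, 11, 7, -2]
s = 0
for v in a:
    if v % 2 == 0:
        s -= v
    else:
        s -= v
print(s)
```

-35

v=6: even, s = 0-6 = -6
v=0: even, s = (-6)-0 = -6
v=13: not even, s = (-6)-13 = -19
v=11: not even, s = (-19)-11 = -30
v=7: not even, s = (-30)-7 = -37
v=-2: even, s = (-37)-(-2) = -35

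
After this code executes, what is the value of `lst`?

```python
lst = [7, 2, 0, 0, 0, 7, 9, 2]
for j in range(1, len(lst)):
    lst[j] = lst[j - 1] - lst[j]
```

j=1: lst[1] = 7-2 = 5 → [7, 5, 0, 0, 0, 7, 9, 2]
j=2: lst[2] = 5-0 = 5 → [7, 5, 5, 0, 0, 7, 9, 2]
j=3: lst[3] = 5-0 = 5 → [7, 5, 5, 5, 0, 7, 9, 2]
j=4: lst[4] = 5-0 = 5 → [7, 5, 5, 5, 5, 7, 9, 2]
j=5: lst[5] = 5-7 = -2 → [7, 5, 5, 5, 5, -2, 9, 2]
j=6: lst[6] = (-2)-9 = -11 → [7, 5, 5, 5, 5, -2, -11, 2]
j=7: lst[7] = (-11)-2 = -13 → [7, 5, 5, 5, 5, -2, -11, -13]

[7, 5, 5, 5, 5, -2, -11, -13]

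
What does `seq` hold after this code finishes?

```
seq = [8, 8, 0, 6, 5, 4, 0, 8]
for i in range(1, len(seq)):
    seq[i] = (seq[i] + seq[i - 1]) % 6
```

[8, 4, 4, 4, 3, 1, 1, 3]

i=1: seq[1] = (8+8)%6 = 4 → [8, 4, 0, 6, 5, 4, 0, 8]
i=2: seq[2] = (0+4)%6 = 4 → [8, 4, 4, 6, 5, 4, 0, 8]
i=3: seq[3] = (6+4)%6 = 4 → [8, 4, 4, 4, 5, 4, 0, 8]
i=4: seq[4] = (5+4)%6 = 3 → [8, 4, 4, 4, 3, 4, 0, 8]
i=5: seq[5] = (4+3)%6 = 1 → [8, 4, 4, 4, 3, 1, 0, 8]
i=6: seq[6] = (0+1)%6 = 1 → [8, 4, 4, 4, 3, 1, 1, 8]
i=7: seq[7] = (8+1)%6 = 3 → [8, 4, 4, 4, 3, 1, 1, 3]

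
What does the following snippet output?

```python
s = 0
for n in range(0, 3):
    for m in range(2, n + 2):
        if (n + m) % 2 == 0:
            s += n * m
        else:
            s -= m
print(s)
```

n=1,m=2: odd sum, s = 0-2 = -2
n=2,m=2: even sum, s = (-2)+4 = 2
n=2,m=3: odd sum, s = 2-3 = -1

-1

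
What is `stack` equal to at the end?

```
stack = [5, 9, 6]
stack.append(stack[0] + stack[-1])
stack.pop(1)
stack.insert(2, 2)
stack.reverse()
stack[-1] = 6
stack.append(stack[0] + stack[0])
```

append stack[0]+stack[-1] = 5+6 = 11 → [5, 9, 6, 11]
pop(1) removes 9 → [5, 6, 11]
insert 2 at 2 → [5, 6, 2, 11]
reverse → [11, 2, 6, 5]
stack[-1] = 6 → [11, 2, 6, 6]
append stack[0]+stack[0] = 11+11 = 22 → [11, 2, 6, 6, 22]

[11, 2, 6, 6, 22]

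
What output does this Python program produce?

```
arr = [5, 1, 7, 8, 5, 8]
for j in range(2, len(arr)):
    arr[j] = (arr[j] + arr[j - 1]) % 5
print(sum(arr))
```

15

j=2: arr[2] = (7+1)%5 = 3 → [5, 1, 3, 8, 5, 8]
j=3: arr[3] = (8+3)%5 = 1 → [5, 1, 3, 1, 5, 8]
j=4: arr[4] = (5+1)%5 = 1 → [5, 1, 3, 1, 1, 8]
j=5: arr[5] = (8+1)%5 = 4 → [5, 1, 3, 1, 1, 4]
sum = 15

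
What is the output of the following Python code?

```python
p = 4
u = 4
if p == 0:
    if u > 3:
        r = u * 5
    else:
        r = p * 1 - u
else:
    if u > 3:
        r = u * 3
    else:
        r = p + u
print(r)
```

12

p=4, u=4
p == 0 is False; u > 3 is True
→ r = u * 3 = 12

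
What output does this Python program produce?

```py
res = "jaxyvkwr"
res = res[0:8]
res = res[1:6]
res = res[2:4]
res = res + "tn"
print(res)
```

yvtn

slice [0:8] → 'jaxyvkwr'
slice [1:6] → 'axyvk'
slice [2:4] → 'yv'
+ 'tn' → 'yvtn'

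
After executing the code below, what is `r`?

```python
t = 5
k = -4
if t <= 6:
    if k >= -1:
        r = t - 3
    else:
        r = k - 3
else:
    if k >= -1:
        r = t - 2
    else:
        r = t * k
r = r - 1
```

-8

t=5, k=-4
t <= 6 is True; k >= -1 is False
→ r = k - 3 = -7
r = (-7)-1 = -8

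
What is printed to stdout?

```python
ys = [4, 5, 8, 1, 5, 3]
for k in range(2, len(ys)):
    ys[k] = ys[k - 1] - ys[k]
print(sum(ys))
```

-19

k=2: ys[2] = 5-8 = -3 → [4, 5, -3, 1, 5, 3]
k=3: ys[3] = (-3)-1 = -4 → [4, 5, -3, -4, 5, 3]
k=4: ys[4] = (-4)-5 = -9 → [4, 5, -3, -4, -9, 3]
k=5: ys[5] = (-9)-3 = -12 → [4, 5, -3, -4, -9, -12]
sum = -19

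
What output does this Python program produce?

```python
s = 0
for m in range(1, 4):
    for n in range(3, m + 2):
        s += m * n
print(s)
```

27

m=2,n=3: s = 0+6 = 6
m=3,n=3: s = 6+9 = 15
m=3,n=4: s = 15+12 = 27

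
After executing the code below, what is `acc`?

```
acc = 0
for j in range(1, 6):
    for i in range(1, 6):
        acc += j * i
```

j=1,i=1: acc = 0+1 = 1
j=1,i=2: acc = 1+2 = 3
j=1,i=3: acc = 3+3 = 6
j=1,i=4: acc = 6+4 = 10
j=1,i=5: acc = 10+5 = 15
j=2,i=1: acc = 15+2 = 17
j=2,i=2: acc = 17+4 = 21
j=2,i=3: acc = 21+6 = 27
j=2,i=4: acc = 27+8 = 35
j=2,i=5: acc = 35+10 = 45
j=3,i=1: acc = 45+3 = 48
j=3,i=2: acc = 48+6 = 54
j=3,i=3: acc = 54+9 = 63
j=3,i=4: acc = 63+12 = 75
j=3,i=5: acc = 75+15 = 90
j=4,i=1: acc = 90+4 = 94
j=4,i=2: acc = 94+8 = 102
j=4,i=3: acc = 102+12 = 114
j=4,i=4: acc = 114+16 = 130
j=4,i=5: acc = 130+20 = 150
j=5,i=1: acc = 150+5 = 155
j=5,i=2: acc = 155+10 = 165
j=5,i=3: acc = 165+15 = 180
j=5,i=4: acc = 180+20 = 200
j=5,i=5: acc = 200+25 = 225

225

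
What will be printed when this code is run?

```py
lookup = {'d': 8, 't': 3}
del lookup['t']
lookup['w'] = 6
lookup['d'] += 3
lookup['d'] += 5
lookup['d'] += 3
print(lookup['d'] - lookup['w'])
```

13

del 't' → {'d': 8}
lookup['w'] = 6 → {'d': 8, 'w': 6}
lookup['d'] = 8+3 = 11 → {'d': 11, 'w': 6}
lookup['d'] = 11+5 = 16 → {'d': 16, 'w': 6}
lookup['d'] = 16+3 = 19 → {'d': 19, 'w': 6}
lookup['d']-lookup['w'] = 19-6 = 13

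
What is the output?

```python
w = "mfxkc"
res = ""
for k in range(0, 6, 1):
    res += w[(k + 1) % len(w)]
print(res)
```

k=0: add w[1]='f' → 'f'
k=1: add w[2]='x' → 'fx'
k=2: add w[3]='k' → 'fxk'
k=3: add w[4]='c' → 'fxkc'
k=4: add w[0]='m' → 'fxkcm'
k=5: add w[1]='f' → 'fxkcmf'

fxkcmf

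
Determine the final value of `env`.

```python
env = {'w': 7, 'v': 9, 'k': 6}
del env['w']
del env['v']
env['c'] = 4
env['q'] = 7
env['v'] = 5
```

{'k': 6, 'c': 4, 'q': 7, 'v': 5}

del 'w' → {'v': 9, 'k': 6}
del 'v' → {'k': 6}
env['c'] = 4 → {'k': 6, 'c': 4}
env['q'] = 7 → {'k': 6, 'c': 4, 'q': 7}
env['v'] = 5 → {'k': 6, 'c': 4, 'q': 7, 'v': 5}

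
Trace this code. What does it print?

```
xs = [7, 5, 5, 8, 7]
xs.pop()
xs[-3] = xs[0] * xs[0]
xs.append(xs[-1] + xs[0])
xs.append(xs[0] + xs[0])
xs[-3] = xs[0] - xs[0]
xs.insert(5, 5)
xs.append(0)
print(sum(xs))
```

pop() removes 7 → [7, 5, 5, 8]
xs[-3] = xs[0]*xs[0] = 7*7 = 49 → [7, 49, 5, 8]
append xs[-1]+xs[0] = 8+7 = 15 → [7, 49, 5, 8, 15]
append xs[0]+xs[0] = 7+7 = 14 → [7, 49, 5, 8, 15, 14]
xs[-3] = xs[0]-xs[0] = 7-7 = 0 → [7, 49, 5, 0, 15, 14]
insert 5 at 5 → [7, 49, 5, 0, 15, 5, 14]
append 0 → [7, 49, 5, 0, 15, 5, 14, 0]
sum = 95

95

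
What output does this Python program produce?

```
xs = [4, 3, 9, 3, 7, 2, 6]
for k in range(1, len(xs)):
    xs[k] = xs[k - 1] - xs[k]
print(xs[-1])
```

k=1: xs[1] = 4-3 = 1 → [4, 1, 9, 3, 7, 2, 6]
k=2: xs[2] = 1-9 = -8 → [4, 1, -8, 3, 7, 2, 6]
k=3: xs[3] = (-8)-3 = -11 → [4, 1, -8, -11, 7, 2, 6]
k=4: xs[4] = (-11)-7 = -18 → [4, 1, -8, -11, -18, 2, 6]
k=5: xs[5] = (-18)-2 = -20 → [4, 1, -8, -11, -18, -20, 6]
k=6: xs[6] = (-20)-6 = -26 → [4, 1, -8, -11, -18, -20, -26]

-26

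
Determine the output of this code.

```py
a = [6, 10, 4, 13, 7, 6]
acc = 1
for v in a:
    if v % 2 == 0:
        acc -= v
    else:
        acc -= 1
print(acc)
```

v=6: even, acc = 1-6 = -5
v=10: even, acc = (-5)-10 = -15
v=4: even, acc = (-15)-4 = -19
v=13: not even, acc = (-19)-1 = -20
v=7: not even, acc = (-20)-1 = -21
v=6: even, acc = (-21)-6 = -27

-27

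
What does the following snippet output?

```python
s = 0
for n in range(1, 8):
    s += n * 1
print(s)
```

28

n=1: s = 0+1*1 = 1
n=2: s = 1+2*1 = 3
n=3: s = 3+3*1 = 6
n=4: s = 6+4*1 = 10
n=5: s = 10+5*1 = 15
n=6: s = 15+6*1 = 21
n=7: s = 21+7*1 = 28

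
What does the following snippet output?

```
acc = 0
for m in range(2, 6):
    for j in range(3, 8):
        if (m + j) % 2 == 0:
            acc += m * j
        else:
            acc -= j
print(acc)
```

m=2,j=3: odd sum, acc = 0-3 = -3
m=2,j=4: even sum, acc = (-3)+8 = 5
m=2,j=5: odd sum, acc = 5-5 = 0
m=2,j=6: even sum, acc = 0+12 = 12
m=2,j=7: odd sum, acc = 12-7 = 5
m=3,j=3: even sum, acc = 5+9 = 14
m=3,j=4: odd sum, acc = 14-4 = 10
m=3,j=5: even sum, acc = 10+15 = 25
m=3,j=6: odd sum, acc = 25-6 = 19
m=3,j=7: even sum, acc = 19+21 = 40
m=4,j=3: odd sum, acc = 40-3 = 37
m=4,j=4: even sum, acc = 37+16 = 53
m=4,j=5: odd sum, acc = 53-5 = 48
m=4,j=6: even sum, acc = 48+24 = 72
m=4,j=7: odd sum, acc = 72-7 = 65
m=5,j=3: even sum, acc = 65+15 = 80
m=5,j=4: odd sum, acc = 80-4 = 76
m=5,j=5: even sum, acc = 76+25 = 101
m=5,j=6: odd sum, acc = 101-6 = 95
m=5,j=7: even sum, acc = 95+35 = 130

130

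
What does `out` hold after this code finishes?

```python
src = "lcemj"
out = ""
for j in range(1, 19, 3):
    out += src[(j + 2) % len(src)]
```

j=1: add src[3]='m' → 'm'
j=4: add src[1]='c' → 'mc'
j=7: add src[4]='j' → 'mcj'
j=10: add src[2]='e' → 'mcje'
j=13: add src[0]='l' → 'mcjel'
j=16: add src[3]='m' → 'mcjelm'

'mcjelm'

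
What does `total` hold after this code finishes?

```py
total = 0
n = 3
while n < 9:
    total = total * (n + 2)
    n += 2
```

0

n=3: total = 0*5 = 0
n=5: total = 0*7 = 0
n=7: total = 0*9 = 0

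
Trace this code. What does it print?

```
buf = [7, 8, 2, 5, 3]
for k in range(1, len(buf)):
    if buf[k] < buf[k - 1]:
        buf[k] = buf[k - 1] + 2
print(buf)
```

[7, 8, 10, 12, 14]

k=1: 8>=7, unchanged → [7, 8, 2, 5, 3]
k=2: 2<8, buf[2] = 8+2 = 10 → [7, 8, 10, 5, 3]
k=3: 5<10, buf[3] = 10+2 = 12 → [7, 8, 10, 12, 3]
k=4: 3<12, buf[4] = 12+2 = 14 → [7, 8, 10, 12, 14]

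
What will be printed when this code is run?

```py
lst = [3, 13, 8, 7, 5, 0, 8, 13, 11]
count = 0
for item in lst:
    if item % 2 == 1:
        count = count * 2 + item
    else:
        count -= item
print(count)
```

257

item=3: odd, count = 0*2+3 = 3
item=13: odd, count = 3*2+13 = 19
item=8: not odd, count = 19-8 = 11
item=7: odd, count = 11*2+7 = 29
item=5: odd, count = 29*2+5 = 63
item=0: not odd, count = 63-0 = 63
item=8: not odd, count = 63-8 = 55
item=13: odd, count = 55*2+13 = 123
item=11: odd, count = 123*2+11 = 257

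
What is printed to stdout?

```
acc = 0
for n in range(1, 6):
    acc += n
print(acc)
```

n=1: acc = 0+1 = 1
n=2: acc = 1+2 = 3
n=3: acc = 3+3 = 6
n=4: acc = 6+4 = 10
n=5: acc = 10+5 = 15

15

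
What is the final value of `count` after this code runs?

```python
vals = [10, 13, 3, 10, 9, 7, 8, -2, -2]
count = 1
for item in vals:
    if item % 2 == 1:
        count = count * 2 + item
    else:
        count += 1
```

180

item=10: not odd, count = 1+1 = 2
item=13: odd, count = 2*2+13 = 17
item=3: odd, count = 17*2+3 = 37
item=10: not odd, count = 37+1 = 38
item=9: odd, count = 38*2+9 = 85
item=7: odd, count = 85*2+7 = 177
item=8: not odd, count = 177+1 = 178
item=-2: not odd, count = 178+1 = 179
item=-2: not odd, count = 179+1 = 180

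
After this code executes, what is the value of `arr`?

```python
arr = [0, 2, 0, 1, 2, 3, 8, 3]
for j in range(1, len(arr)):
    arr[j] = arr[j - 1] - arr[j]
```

[0, -2, -2, -3, -5, -8, -16, -19]

j=1: arr[1] = 0-2 = -2 → [0, -2, 0, 1, 2, 3, 8, 3]
j=2: arr[2] = (-2)-0 = -2 → [0, -2, -2, 1, 2, 3, 8, 3]
j=3: arr[3] = (-2)-1 = -3 → [0, -2, -2, -3, 2, 3, 8, 3]
j=4: arr[4] = (-3)-2 = -5 → [0, -2, -2, -3, -5, 3, 8, 3]
j=5: arr[5] = (-5)-3 = -8 → [0, -2, -2, -3, -5, -8, 8, 3]
j=6: arr[6] = (-8)-8 = -16 → [0, -2, -2, -3, -5, -8, -16, 3]
j=7: arr[7] = (-16)-3 = -19 → [0, -2, -2, -3, -5, -8, -16, -19]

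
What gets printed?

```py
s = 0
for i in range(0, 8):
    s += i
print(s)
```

28

i=0: s = 0+0 = 0
i=1: s = 0+1 = 1
i=2: s = 1+2 = 3
i=3: s = 3+3 = 6
i=4: s = 6+4 = 10
i=5: s = 10+5 = 15
i=6: s = 15+6 = 21
i=7: s = 21+7 = 28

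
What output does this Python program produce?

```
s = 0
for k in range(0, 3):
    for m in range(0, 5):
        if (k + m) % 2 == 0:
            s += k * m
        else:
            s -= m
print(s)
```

2

k=0,m=0: even sum, s = 0+0 = 0
k=0,m=1: odd sum, s = 0-1 = -1
k=0,m=2: even sum, s = (-1)+0 = -1
k=0,m=3: odd sum, s = (-1)-3 = -4
k=0,m=4: even sum, s = (-4)+0 = -4
k=1,m=0: odd sum, s = (-4)-0 = -4
k=1,m=1: even sum, s = (-4)+1 = -3
k=1,m=2: odd sum, s = (-3)-2 = -5
k=1,m=3: even sum, s = (-5)+3 = -2
k=1,m=4: odd sum, s = (-2)-4 = -6
k=2,m=0: even sum, s = (-6)+0 = -6
k=2,m=1: odd sum, s = (-6)-1 = -7
k=2,m=2: even sum, s = (-7)+4 = -3
k=2,m=3: odd sum, s = (-3)-3 = -6
k=2,m=4: even sum, s = (-6)+8 = 2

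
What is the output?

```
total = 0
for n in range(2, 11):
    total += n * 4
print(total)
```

216

n=2: total = 0+2*4 = 8
n=3: total = 8+3*4 = 20
n=4: total = 20+4*4 = 36
n=5: total = 36+5*4 = 56
n=6: total = 56+6*4 = 80
n=7: total = 80+7*4 = 108
n=8: total = 108+8*4 = 140
n=9: total = 140+9*4 = 176
n=10: total = 176+10*4 = 216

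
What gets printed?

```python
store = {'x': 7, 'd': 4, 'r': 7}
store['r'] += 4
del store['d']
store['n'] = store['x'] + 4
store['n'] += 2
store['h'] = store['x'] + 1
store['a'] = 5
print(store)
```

store['r'] = 7+4 = 11 → {'x': 7, 'd': 4, 'r': 11}
del 'd' → {'x': 7, 'r': 11}
store['n'] = store['x']+4 = 11 → {'x': 7, 'r': 11, 'n': 11}
store['n'] = 11+2 = 13 → {'x': 7, 'r': 11, 'n': 13}
store['h'] = store['x']+1 = 8 → {'x': 7, 'r': 11, 'n': 13, 'h': 8}
store['a'] = 5 → {'x': 7, 'r': 11, 'n': 13, 'h': 8, 'a': 5}

{'x': 7, 'r': 11, 'n': 13, 'h': 8, 'a': 5}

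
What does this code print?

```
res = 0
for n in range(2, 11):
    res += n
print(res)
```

n=2: res = 0+2 = 2
n=3: res = 2+3 = 5
n=4: res = 5+4 = 9
n=5: res = 9+5 = 14
n=6: res = 14+6 = 20
n=7: res = 20+7 = 27
n=8: res = 27+8 = 35
n=9: res = 35+9 = 44
n=10: res = 44+10 = 54

54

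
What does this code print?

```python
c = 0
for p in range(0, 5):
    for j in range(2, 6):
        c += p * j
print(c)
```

p=0,j=2: c = 0+0 = 0
p=0,j=3: c = 0+0 = 0
p=0,j=4: c = 0+0 = 0
p=0,j=5: c = 0+0 = 0
p=1,j=2: c = 0+2 = 2
p=1,j=3: c = 2+3 = 5
p=1,j=4: c = 5+4 = 9
p=1,j=5: c = 9+5 = 14
p=2,j=2: c = 14+4 = 18
p=2,j=3: c = 18+6 = 24
p=2,j=4: c = 24+8 = 32
p=2,j=5: c = 32+10 = 42
p=3,j=2: c = 42+6 = 48
p=3,j=3: c = 48+9 = 57
p=3,j=4: c = 57+12 = 69
p=3,j=5: c = 69+15 = 84
p=4,j=2: c = 84+8 = 92
p=4,j=3: c = 92+12 = 104
p=4,j=4: c = 104+16 = 120
p=4,j=5: c = 120+20 = 140

140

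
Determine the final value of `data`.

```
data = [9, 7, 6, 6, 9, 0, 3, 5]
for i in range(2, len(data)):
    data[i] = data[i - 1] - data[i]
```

i=2: data[2] = 7-6 = 1 → [9, 7, 1, 6, 9, 0, 3, 5]
i=3: data[3] = 1-6 = -5 → [9, 7, 1, -5, 9, 0, 3, 5]
i=4: data[4] = (-5)-9 = -14 → [9, 7, 1, -5, -14, 0, 3, 5]
i=5: data[5] = (-14)-0 = -14 → [9, 7, 1, -5, -14, -14, 3, 5]
i=6: data[6] = (-14)-3 = -17 → [9, 7, 1, -5, -14, -14, -17, 5]
i=7: data[7] = (-17)-5 = -22 → [9, 7, 1, -5, -14, -14, -17, -22]

[9, 7, 1, -5, -14, -14, -17, -22]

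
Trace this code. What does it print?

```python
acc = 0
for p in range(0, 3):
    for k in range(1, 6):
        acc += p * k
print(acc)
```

p=0,k=1: acc = 0+0 = 0
p=0,k=2: acc = 0+0 = 0
p=0,k=3: acc = 0+0 = 0
p=0,k=4: acc = 0+0 = 0
p=0,k=5: acc = 0+0 = 0
p=1,k=1: acc = 0+1 = 1
p=1,k=2: acc = 1+2 = 3
p=1,k=3: acc = 3+3 = 6
p=1,k=4: acc = 6+4 = 10
p=1,k=5: acc = 10+5 = 15
p=2,k=1: acc = 15+2 = 17
p=2,k=2: acc = 17+4 = 21
p=2,k=3: acc = 21+6 = 27
p=2,k=4: acc = 27+8 = 35
p=2,k=5: acc = 35+10 = 45

45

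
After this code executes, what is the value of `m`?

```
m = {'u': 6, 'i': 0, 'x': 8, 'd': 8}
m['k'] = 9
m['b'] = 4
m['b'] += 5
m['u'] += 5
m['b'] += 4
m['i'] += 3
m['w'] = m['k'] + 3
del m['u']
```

m['k'] = 9 → {'u': 6, 'i': 0, 'x': 8, 'd': 8, 'k': 9}
m['b'] = 4 → {'u': 6, 'i': 0, 'x': 8, 'd': 8, 'k': 9, 'b': 4}
m['b'] = 4+5 = 9 → {'u': 6, 'i': 0, 'x': 8, 'd': 8, 'k': 9, 'b': 9}
m['u'] = 6+5 = 11 → {'u': 11, 'i': 0, 'x': 8, 'd': 8, 'k': 9, 'b': 9}
m['b'] = 9+4 = 13 → {'u': 11, 'i': 0, 'x': 8, 'd': 8, 'k': 9, 'b': 13}
m['i'] = 0+3 = 3 → {'u': 11, 'i': 3, 'x': 8, 'd': 8, 'k': 9, 'b': 13}
m['w'] = m['k']+3 = 12 → {'u': 11, 'i': 3, 'x': 8, 'd': 8, 'k': 9, 'b': 13, 'w': 12}
del 'u' → {'i': 3, 'x': 8, 'd': 8, 'k': 9, 'b': 13, 'w': 12}

{'i': 3, 'x': 8, 'd': 8, 'k': 9, 'b': 13, 'w': 12}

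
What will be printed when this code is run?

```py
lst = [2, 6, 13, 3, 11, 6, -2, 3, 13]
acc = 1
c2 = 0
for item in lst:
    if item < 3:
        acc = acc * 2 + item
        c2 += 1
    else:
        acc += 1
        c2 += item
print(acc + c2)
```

75

item=2: <3, acc = 1*2+2 = 4; c2=1
item=6: not <3, acc = 4+1 = 5; c2=7
item=13: not <3, acc = 5+1 = 6; c2=20
item=3: not <3, acc = 6+1 = 7; c2=23
item=11: not <3, acc = 7+1 = 8; c2=34
item=6: not <3, acc = 8+1 = 9; c2=40
item=-2: <3, acc = 9*2+(-2) = 16; c2=41
item=3: not <3, acc = 16+1 = 17; c2=44
item=13: not <3, acc = 17+1 = 18; c2=57
acc+c2 = 18+57 = 75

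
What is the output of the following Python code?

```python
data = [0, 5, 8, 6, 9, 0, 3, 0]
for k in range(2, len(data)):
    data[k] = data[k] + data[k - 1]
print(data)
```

[0, 5, 13, 19, 28, 28, 31, 31]

k=2: data[2] = 8+5 = 13 → [0, 5, 13, 6, 9, 0, 3, 0]
k=3: data[3] = 6+13 = 19 → [0, 5, 13, 19, 9, 0, 3, 0]
k=4: data[4] = 9+19 = 28 → [0, 5, 13, 19, 28, 0, 3, 0]
k=5: data[5] = 0+28 = 28 → [0, 5, 13, 19, 28, 28, 3, 0]
k=6: data[6] = 3+28 = 31 → [0, 5, 13, 19, 28, 28, 31, 0]
k=7: data[7] = 0+31 = 31 → [0, 5, 13, 19, 28, 28, 31, 31]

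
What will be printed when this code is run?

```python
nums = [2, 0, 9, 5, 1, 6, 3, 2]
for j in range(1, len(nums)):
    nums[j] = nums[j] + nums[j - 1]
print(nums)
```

[2, 2, 11, 16, 17, 23, 26, 28]

j=1: nums[1] = 0+2 = 2 → [2, 2, 9, 5, 1, 6, 3, 2]
j=2: nums[2] = 9+2 = 11 → [2, 2, 11, 5, 1, 6, 3, 2]
j=3: nums[3] = 5+11 = 16 → [2, 2, 11, 16, 1, 6, 3, 2]
j=4: nums[4] = 1+16 = 17 → [2, 2, 11, 16, 17, 6, 3, 2]
j=5: nums[5] = 6+17 = 23 → [2, 2, 11, 16, 17, 23, 3, 2]
j=6: nums[6] = 3+23 = 26 → [2, 2, 11, 16, 17, 23, 26, 2]
j=7: nums[7] = 2+26 = 28 → [2, 2, 11, 16, 17, 23, 26, 28]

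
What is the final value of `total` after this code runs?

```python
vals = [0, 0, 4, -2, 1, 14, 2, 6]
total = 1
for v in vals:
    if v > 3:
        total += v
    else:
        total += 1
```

v=0: not >3, total = 1+1 = 2
v=0: not >3, total = 2+1 = 3
v=4: >3, total = 3+4 = 7
v=-2: not >3, total = 7+1 = 8
v=1: not >3, total = 8+1 = 9
v=14: >3, total = 9+14 = 23
v=2: not >3, total = 23+1 = 24
v=6: >3, total = 24+6 = 30

30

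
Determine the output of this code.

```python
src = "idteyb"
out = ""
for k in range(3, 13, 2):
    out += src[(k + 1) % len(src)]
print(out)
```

yityi

k=3: add src[4]='y' → 'y'
k=5: add src[0]='i' → 'yi'
k=7: add src[2]='t' → 'yit'
k=9: add src[4]='y' → 'yity'
k=11: add src[0]='i' → 'yityi'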